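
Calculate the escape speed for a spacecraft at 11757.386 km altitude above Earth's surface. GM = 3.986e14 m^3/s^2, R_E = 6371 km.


r = 6371.0 + 11757.386 = 18128.3860 km = 1.8128386e+07 m
v_esc = sqrt(2*mu/r) = sqrt(2*3.986e14 / 1.8128386e+07)
v_esc = 6631.3824 m/s = 6.6314 km/s

6.6314 km/s


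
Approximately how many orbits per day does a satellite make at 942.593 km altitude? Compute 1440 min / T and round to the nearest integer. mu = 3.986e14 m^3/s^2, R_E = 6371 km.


r = 7.313593e+06 m
T = 2*pi*sqrt(r^3/mu) = 6224.5420 s = 103.7424 min
revs/day = 1440 / 103.7424 = 13.8805
Rounded: 14 revolutions per day

14 revolutions per day


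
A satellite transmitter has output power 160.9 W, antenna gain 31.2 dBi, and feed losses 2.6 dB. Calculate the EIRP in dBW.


Pt = 160.9 W = 22.0656 dBW
EIRP = Pt_dBW + Gt - losses = 22.0656 + 31.2 - 2.6 = 50.6656 dBW

50.6656 dBW


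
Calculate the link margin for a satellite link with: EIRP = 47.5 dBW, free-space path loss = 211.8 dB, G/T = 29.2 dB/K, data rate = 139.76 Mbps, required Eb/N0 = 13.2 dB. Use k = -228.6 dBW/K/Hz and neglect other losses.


C/N0 = EIRP - FSPL + G/T - k = 47.5 - 211.8 + 29.2 - (-228.6)
C/N0 = 93.5000 dB-Hz
R_b = 139.76 Mbps = 1.3976e+08 bps -> 10*log10(R_b) = 81.4538 dB-Hz
Eb/N0 = C/N0 - 10*log10(R_b) = 93.5000 - 81.4538 = 12.0462 dB
Margin = Eb/N0 - Eb/N0_req = 12.0462 - 13.2 = -1.1538 dB (negative margin: link does not close)

-1.1538 dB


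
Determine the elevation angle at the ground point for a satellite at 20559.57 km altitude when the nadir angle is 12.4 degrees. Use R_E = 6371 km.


r = R_E + alt = 26930.5700 km
Law of sines in the satellite / Earth-center / ground-point triangle:
  sin(nadir)/R_E = sin(90 + el)/r  =>  cos(el) = (r/R_E)*sin(nadir)
cos(el) = (26930.5700 / 6371.0000) * sin(12.4 deg) = 0.9076981
el = arccos(0.9076981) = 24.8108 deg
(Earth-central angle = 90 - nadir - el = 52.7892 deg)

24.8108 degrees


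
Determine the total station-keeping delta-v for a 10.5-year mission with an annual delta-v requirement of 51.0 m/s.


dV = rate * years = 51.0 * 10.5
dV = 535.5000 m/s

535.5000 m/s


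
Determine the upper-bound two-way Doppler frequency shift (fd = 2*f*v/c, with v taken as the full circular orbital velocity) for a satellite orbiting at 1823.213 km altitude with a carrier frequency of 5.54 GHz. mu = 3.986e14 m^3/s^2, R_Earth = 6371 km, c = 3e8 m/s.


r = 8.194213e+06 m
v = sqrt(mu/r) = 6974.5312 m/s (worst-case radial velocity)
f = 5.54 GHz = 5.54e+09 Hz
fd = 2*f*v/c = 2*5.54e+09*6974.5312/3.0e+08
fd = 257592.6865 Hz

257592.6865 Hz


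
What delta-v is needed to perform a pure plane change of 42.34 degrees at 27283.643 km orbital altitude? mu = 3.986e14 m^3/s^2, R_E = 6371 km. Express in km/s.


r = 33654.6430 km = 3.3654643e+07 m
V = sqrt(mu/r) = 3441.4872 m/s
di = 42.34 deg = 0.7389724 rad
dV = 2*V*sin(di/2) = 2*3441.4872*sin(0.3694862)
dV = 2485.6923 m/s = 2.4857 km/s

2.4857 km/s


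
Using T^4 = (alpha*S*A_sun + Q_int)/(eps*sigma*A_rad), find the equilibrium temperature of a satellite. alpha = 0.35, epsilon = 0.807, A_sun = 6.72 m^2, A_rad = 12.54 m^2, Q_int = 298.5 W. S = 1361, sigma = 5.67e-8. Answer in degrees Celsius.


Numerator = alpha*S*A_sun + Q_int = 0.35*1361*6.72 + 298.5 = 3499.5720 W
Denominator = eps*sigma*A_rad = 0.807*5.67e-8*12.54 = 5.7379153e-07 W/K^4
T^4 = 6.0990305e+09 K^4
T = 279.4571 K = 6.3071 C

6.3071 degrees Celsius


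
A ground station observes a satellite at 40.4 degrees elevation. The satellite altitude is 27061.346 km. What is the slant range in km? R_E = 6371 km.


h = 27061.346 km, el = 40.4 deg
d = -R_E*sin(el) + sqrt((R_E*sin(el))^2 + 2*R_E*h + h^2)
d = -6371.0000*sin(0.705113) + sqrt((6371.0000*0.6481199)^2 + 2*6371.0000*27061.346 + 27061.346^2)
d = 28949.2528 km

28949.2528 km


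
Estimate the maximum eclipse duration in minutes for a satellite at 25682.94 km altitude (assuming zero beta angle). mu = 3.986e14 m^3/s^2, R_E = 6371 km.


r = 32053.9400 km
T = 951.8798 min
Eclipse fraction = arcsin(R_E/r)/pi = arcsin(6371.0000/32053.9400)/pi
= arcsin(0.1987587)/pi = 0.06369101
Eclipse duration = 0.06369101 * 951.8798 = 60.6262 min

60.6262 minutes


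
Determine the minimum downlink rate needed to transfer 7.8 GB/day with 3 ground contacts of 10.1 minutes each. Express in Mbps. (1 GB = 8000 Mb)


total contact time = 3 * 10.1 * 60 = 1818.0000 s
data = 7.8 GB = 62400.0000 Mb
rate = 62400.0000 / 1818.0000 = 34.3234 Mbps

34.3234 Mbps


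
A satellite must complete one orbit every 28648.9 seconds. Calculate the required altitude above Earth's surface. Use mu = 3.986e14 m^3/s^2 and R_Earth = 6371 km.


T = 28648.9 s
r = (mu*T^2/(4*pi^2))^(1/3) = (3.986e14 * 28648.9^2 / (4*pi^2))^(1/3)
r = 2.0236302e+07 m = 20236.3021 km
alt = r - R_E = 20236.3021 - 6371 = 13865.3021 km

13865.3021 km


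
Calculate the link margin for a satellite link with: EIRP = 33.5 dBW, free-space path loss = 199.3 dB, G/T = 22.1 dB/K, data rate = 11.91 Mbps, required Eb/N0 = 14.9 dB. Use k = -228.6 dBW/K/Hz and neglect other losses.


C/N0 = EIRP - FSPL + G/T - k = 33.5 - 199.3 + 22.1 - (-228.6)
C/N0 = 84.9000 dB-Hz
R_b = 11.91 Mbps = 1.191e+07 bps -> 10*log10(R_b) = 70.7591 dB-Hz
Eb/N0 = C/N0 - 10*log10(R_b) = 84.9000 - 70.7591 = 14.1409 dB
Margin = Eb/N0 - Eb/N0_req = 14.1409 - 14.9 = -0.7591176 dB (negative margin: link does not close)

-0.7591 dB


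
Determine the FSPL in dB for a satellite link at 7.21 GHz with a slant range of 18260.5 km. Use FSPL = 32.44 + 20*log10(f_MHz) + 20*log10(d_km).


f = 7.21 GHz = 7210.0000 MHz
d = 18260.5 km
FSPL = 32.44 + 20*log10(7210.0000) + 20*log10(18260.5)
FSPL = 32.44 + 77.1587 + 85.2303
FSPL = 194.8290 dB

194.8290 dB


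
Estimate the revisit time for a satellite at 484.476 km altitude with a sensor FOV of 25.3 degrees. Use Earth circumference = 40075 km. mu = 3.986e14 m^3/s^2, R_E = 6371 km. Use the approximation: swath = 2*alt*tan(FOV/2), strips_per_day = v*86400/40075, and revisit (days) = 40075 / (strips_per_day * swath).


swath = 2*484.476*tan(0.2207842) = 217.4744 km
v = sqrt(mu/r) = 7625.1754 m/s = 7.6252 km/s
strips/day = v*86400/40075 = 7.6252*86400/40075 = 16.4396
coverage/day = strips * swath = 16.4396 * 217.4744 = 3575.1827 km
revisit = 40075 / 3575.1827 = 11.2092 days

11.2092 days


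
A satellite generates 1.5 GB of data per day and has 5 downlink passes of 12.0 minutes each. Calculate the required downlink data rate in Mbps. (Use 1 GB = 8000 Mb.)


total contact time = 5 * 12.0 * 60 = 3600.0000 s
data = 1.5 GB = 12000.0000 Mb
rate = 12000.0000 / 3600.0000 = 3.3333 Mbps

3.3333 Mbps


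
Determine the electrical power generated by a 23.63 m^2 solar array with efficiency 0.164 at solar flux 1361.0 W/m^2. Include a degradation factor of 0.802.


P = area * eta * S * degradation
P = 23.63 * 0.164 * 1361.0 * 0.802
P = 4229.9970 W

4229.9970 W


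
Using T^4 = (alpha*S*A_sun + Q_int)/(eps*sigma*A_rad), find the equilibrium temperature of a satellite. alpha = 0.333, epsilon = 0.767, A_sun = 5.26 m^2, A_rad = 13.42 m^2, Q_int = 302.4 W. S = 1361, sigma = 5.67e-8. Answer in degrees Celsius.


Numerator = alpha*S*A_sun + Q_int = 0.333*1361*5.26 + 302.4 = 2686.3004 W
Denominator = eps*sigma*A_rad = 0.767*5.67e-8*13.42 = 5.8362104e-07 W/K^4
T^4 = 4.6028162e+09 K^4
T = 260.4689 K = -12.6811 C

-12.6811 degrees Celsius


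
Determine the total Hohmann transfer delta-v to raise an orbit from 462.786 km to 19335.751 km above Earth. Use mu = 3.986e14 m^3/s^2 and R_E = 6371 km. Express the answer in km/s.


r1 = 6833.7860 km = 6.833786e+06 m
r2 = 25706.7510 km = 2.5706751e+07 m
dv1 = sqrt(mu/r1)*(sqrt(2*r2/(r1+r2)) - 1) = 1962.5777 m/s
dv2 = sqrt(mu/r2)*(1 - sqrt(2*r1/(r1+r2))) = 1385.7355 m/s
total dv = |dv1| + |dv2| = 1962.5777 + 1385.7355 = 3348.3131 m/s = 3.3483 km/s

3.3483 km/s


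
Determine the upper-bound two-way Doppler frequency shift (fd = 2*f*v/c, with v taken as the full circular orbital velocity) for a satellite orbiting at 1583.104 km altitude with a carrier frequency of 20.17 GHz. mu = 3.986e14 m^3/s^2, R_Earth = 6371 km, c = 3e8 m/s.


r = 7.954104e+06 m
v = sqrt(mu/r) = 7079.0180 m/s (worst-case radial velocity)
f = 20.17 GHz = 2.017e+10 Hz
fd = 2*f*v/c = 2*2.017e+10*7079.0180/3.0e+08
fd = 951891.9494 Hz

951891.9494 Hz


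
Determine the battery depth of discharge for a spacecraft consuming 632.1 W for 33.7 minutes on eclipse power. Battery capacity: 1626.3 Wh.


E_used = P * t / 60 = 632.1 * 33.7 / 60 = 355.0295 Wh
DOD = E_used / E_total * 100 = 355.0295 / 1626.3 * 100
DOD = 21.8305 %

21.8305 %


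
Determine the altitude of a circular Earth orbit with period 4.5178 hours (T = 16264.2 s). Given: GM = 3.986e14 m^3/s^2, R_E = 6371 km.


T = 16264.2 s
r = (mu*T^2/(4*pi^2))^(1/3) = (3.986e14 * 16264.2^2 / (4*pi^2))^(1/3)
r = 1.3874404e+07 m = 13874.4036 km
alt = r - R_E = 13874.4036 - 6371 = 7503.4036 km

7503.4036 km


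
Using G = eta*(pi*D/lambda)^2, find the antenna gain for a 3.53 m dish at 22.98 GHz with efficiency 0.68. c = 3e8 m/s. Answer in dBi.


lambda = c/f = 3e8 / 2.298e+10 = 0.01305483 m
G = eta*(pi*D/lambda)^2 = 0.68*(pi*3.53/0.01305483)^2
G = 490699.4917 (linear)
G = 10*log10(490699.4917) = 56.9082 dBi

56.9082 dBi


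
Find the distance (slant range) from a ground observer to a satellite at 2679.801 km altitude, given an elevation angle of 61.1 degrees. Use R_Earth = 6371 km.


h = 2679.801 km, el = 61.1 deg
d = -R_E*sin(el) + sqrt((R_E*sin(el))^2 + 2*R_E*h + h^2)
d = -6371.0000*sin(1.0664) + sqrt((6371.0000*0.8754645)^2 + 2*6371.0000*2679.801 + 2679.801^2)
d = 2933.3970 km

2933.3970 km


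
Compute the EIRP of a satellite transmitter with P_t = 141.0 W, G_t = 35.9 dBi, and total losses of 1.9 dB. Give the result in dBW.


Pt = 141.0 W = 21.4922 dBW
EIRP = Pt_dBW + Gt - losses = 21.4922 + 35.9 - 1.9 = 55.4922 dBW

55.4922 dBW


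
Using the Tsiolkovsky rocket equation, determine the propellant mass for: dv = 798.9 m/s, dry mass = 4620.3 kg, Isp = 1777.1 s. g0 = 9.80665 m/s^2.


ve = Isp * g0 = 1777.1 * 9.80665 = 17427.397715 m/s
mass ratio = exp(dv/ve) = exp(798.9/17427.397715) = 1.04690858
m_prop = m_dry * (mr - 1) = 4620.3 * (1.04690858 - 1)
m_prop = 216.7317 kg

216.7317 kg


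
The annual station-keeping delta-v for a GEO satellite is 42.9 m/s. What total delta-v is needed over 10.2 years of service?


dV = rate * years = 42.9 * 10.2
dV = 437.5800 m/s

437.5800 m/s


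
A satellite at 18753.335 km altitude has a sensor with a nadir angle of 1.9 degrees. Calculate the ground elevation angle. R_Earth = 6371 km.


r = R_E + alt = 25124.3350 km
Law of sines in the satellite / Earth-center / ground-point triangle:
  sin(nadir)/R_E = sin(90 + el)/r  =>  cos(el) = (r/R_E)*sin(nadir)
cos(el) = (25124.3350 / 6371.0000) * sin(1.9 deg) = 0.130749
el = arccos(0.130749) = 82.4871 deg
(Earth-central angle = 90 - nadir - el = 5.6129 deg)

82.4871 degrees


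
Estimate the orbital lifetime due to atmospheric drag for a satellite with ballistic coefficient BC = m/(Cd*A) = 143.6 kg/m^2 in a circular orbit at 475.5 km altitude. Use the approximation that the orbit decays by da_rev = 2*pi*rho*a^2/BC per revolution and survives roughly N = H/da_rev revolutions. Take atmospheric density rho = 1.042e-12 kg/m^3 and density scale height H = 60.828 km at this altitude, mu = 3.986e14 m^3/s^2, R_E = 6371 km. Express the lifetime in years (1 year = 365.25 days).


a = R_E + alt = 6846.5000 km = 6.8465e+06 m
da_rev = 2*pi*rho*a^2/BC = 2*pi*1.042e-12*(6.8465e+06)^2/143.6 = 2.137127 m per revolution
N = H/da_rev = 60828.0000 m / 2.137127 m = 28462.5079 revolutions
P = 2*pi*sqrt(a^3/mu) = 5637.8581 s
lifetime = N*P = 28462.5079 * 5637.8581 = 1.6046758e+08 s = 1857.2637 days
years = 1857.2637 / 365.25 = 5.0849 years

5.0849 years


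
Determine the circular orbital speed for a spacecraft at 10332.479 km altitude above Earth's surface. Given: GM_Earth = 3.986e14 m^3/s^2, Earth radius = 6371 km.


r = R_E + alt = 6371.0 + 10332.479 = 16703.4790 km = 1.6703479e+07 m
v = sqrt(mu/r) = sqrt(3.986e14 / 1.6703479e+07) = 4885.0069 m/s = 4.8850 km/s

4.8850 km/s


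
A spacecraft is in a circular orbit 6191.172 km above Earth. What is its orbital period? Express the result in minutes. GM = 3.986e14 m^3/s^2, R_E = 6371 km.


r = 12562.1720 km = 1.2562172e+07 m
T = 2*pi*sqrt(r^3/mu) = 2*pi*sqrt(1.9824133e+21 / 3.986e14)
T = 14012.2644 s = 233.5377 min

233.5377 minutes


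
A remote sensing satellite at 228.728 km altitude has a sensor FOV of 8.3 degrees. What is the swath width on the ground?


FOV = 8.3 deg = 0.1448623 rad
swath = 2 * alt * tan(FOV/2) = 2 * 228.728 * tan(0.07243116)
swath = 2 * 228.728 * 0.07255809
swath = 33.1921 km

33.1921 km


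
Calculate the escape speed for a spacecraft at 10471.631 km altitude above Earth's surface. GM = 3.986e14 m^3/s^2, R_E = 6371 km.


r = 6371.0 + 10471.631 = 16842.6310 km = 1.6842631e+07 m
v_esc = sqrt(2*mu/r) = sqrt(2*3.986e14 / 1.6842631e+07)
v_esc = 6879.8454 m/s = 6.8798 km/s

6.8798 km/s


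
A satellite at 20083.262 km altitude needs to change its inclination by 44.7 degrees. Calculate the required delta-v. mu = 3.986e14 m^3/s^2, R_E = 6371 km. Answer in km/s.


r = 26454.2620 km = 2.6454262e+07 m
V = sqrt(mu/r) = 3881.6898 m/s
di = 44.7 deg = 0.7801622 rad
dV = 2*V*sin(di/2) = 2*3881.6898*sin(0.3900811)
dV = 2952.1292 m/s = 2.9521 km/s

2.9521 km/s


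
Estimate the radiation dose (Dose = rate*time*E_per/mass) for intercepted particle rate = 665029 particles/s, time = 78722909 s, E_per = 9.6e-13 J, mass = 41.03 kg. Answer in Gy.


Total energy deposited = rate * time * E_per
  = 665029 * 78722909 * 9.6e-13 = 50.2589 J
Dose = E_total / mass = 50.2589 / 41.03
Dose = 1.2249 Gy

1.2249 Gy


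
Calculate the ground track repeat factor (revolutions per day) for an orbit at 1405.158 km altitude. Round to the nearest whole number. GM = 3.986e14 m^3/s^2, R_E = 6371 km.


r = 7.776158e+06 m
T = 2*pi*sqrt(r^3/mu) = 6824.3114 s = 113.7385 min
revs/day = 1440 / 113.7385 = 12.6606
Rounded: 13 revolutions per day

13 revolutions per day


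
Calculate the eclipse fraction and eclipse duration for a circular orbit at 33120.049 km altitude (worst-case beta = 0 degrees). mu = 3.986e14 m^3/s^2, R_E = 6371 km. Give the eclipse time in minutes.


r = 39491.0490 km
T = 1301.6912 min
Eclipse fraction = arcsin(R_E/r)/pi = arcsin(6371.0000/39491.0490)/pi
= arcsin(0.1613277)/pi = 0.05157761
Eclipse duration = 0.05157761 * 1301.6912 = 67.1381 min

67.1381 minutes


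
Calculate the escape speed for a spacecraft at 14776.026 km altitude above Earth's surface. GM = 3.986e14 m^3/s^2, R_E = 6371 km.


r = 6371.0 + 14776.026 = 21147.0260 km = 2.1147026e+07 m
v_esc = sqrt(2*mu/r) = sqrt(2*3.986e14 / 2.1147026e+07)
v_esc = 6139.8674 m/s = 6.1399 km/s

6.1399 km/s


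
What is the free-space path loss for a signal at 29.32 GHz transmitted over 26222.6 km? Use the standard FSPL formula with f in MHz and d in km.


f = 29.32 GHz = 29320.0000 MHz
d = 26222.6 km
FSPL = 32.44 + 20*log10(29320.0000) + 20*log10(26222.6)
FSPL = 32.44 + 89.3433 + 88.3735
FSPL = 210.1568 dB

210.1568 dB


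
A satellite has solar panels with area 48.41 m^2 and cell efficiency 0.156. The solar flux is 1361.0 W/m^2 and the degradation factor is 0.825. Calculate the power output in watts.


P = area * eta * S * degradation
P = 48.41 * 0.156 * 1361.0 * 0.825
P = 8479.5295 W

8479.5295 W


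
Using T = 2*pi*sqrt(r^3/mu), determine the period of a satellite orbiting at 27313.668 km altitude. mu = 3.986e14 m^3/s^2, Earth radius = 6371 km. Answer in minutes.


r = 33684.6680 km = 3.3684668e+07 m
T = 2*pi*sqrt(r^3/mu) = 2*pi*sqrt(3.822054e+22 / 3.986e14)
T = 61526.1341 s = 1025.4356 min

1025.4356 minutes


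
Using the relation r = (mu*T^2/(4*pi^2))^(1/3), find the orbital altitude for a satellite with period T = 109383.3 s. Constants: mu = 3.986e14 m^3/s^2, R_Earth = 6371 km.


T = 109383.3 s
r = (mu*T^2/(4*pi^2))^(1/3) = (3.986e14 * 109383.3^2 / (4*pi^2))^(1/3)
r = 4.9434089e+07 m = 49434.0888 km
alt = r - R_E = 49434.0888 - 6371 = 43063.0888 km

43063.0888 km


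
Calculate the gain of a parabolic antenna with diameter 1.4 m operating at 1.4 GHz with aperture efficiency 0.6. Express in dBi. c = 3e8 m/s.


lambda = c/f = 3e8 / 1.4e+09 = 0.2142857 m
G = eta*(pi*D/lambda)^2 = 0.6*(pi*1.4/0.2142857)^2
G = 252.7671 (linear)
G = 10*log10(252.7671) = 24.0272 dBi

24.0272 dBi


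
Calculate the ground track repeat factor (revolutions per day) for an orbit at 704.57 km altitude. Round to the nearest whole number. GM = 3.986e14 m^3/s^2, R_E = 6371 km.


r = 7.07557e+06 m
T = 2*pi*sqrt(r^3/mu) = 5923.1587 s = 98.7193 min
revs/day = 1440 / 98.7193 = 14.5868
Rounded: 15 revolutions per day

15 revolutions per day


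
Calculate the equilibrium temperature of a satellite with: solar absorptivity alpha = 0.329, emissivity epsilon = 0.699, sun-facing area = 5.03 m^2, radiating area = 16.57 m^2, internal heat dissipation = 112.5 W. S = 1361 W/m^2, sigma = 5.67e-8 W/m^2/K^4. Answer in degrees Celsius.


Numerator = alpha*S*A_sun + Q_int = 0.329*1361*5.03 + 112.5 = 2364.7781 W
Denominator = eps*sigma*A_rad = 0.699*5.67e-8*16.57 = 6.5672378e-07 W/K^4
T^4 = 3.6008717e+09 K^4
T = 244.9638 K = -28.1862 C

-28.1862 degrees Celsius


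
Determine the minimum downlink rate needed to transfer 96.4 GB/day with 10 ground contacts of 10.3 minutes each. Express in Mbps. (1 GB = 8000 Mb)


total contact time = 10 * 10.3 * 60 = 6180.0000 s
data = 96.4 GB = 771200.0000 Mb
rate = 771200.0000 / 6180.0000 = 124.7896 Mbps

124.7896 Mbps


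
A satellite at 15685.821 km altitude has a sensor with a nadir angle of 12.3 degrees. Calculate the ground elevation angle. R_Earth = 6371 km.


r = R_E + alt = 22056.8210 km
Law of sines in the satellite / Earth-center / ground-point triangle:
  sin(nadir)/R_E = sin(90 + el)/r  =>  cos(el) = (r/R_E)*sin(nadir)
cos(el) = (22056.8210 / 6371.0000) * sin(12.3 deg) = 0.7375252
el = arccos(0.7375252) = 42.4790 deg
(Earth-central angle = 90 - nadir - el = 35.2210 deg)

42.4790 degrees


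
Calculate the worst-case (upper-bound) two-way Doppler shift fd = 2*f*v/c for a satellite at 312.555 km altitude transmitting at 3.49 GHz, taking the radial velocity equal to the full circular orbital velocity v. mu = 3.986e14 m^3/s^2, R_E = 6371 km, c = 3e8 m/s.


r = 6.683555e+06 m
v = sqrt(mu/r) = 7722.6239 m/s (worst-case radial velocity)
f = 3.49 GHz = 3.49e+09 Hz
fd = 2*f*v/c = 2*3.49e+09*7722.6239/3.0e+08
fd = 179679.7158 Hz

179679.7158 Hz


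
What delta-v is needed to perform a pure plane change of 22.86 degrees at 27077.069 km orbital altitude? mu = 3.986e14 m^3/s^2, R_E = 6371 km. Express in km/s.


r = 33448.0690 km = 3.3448069e+07 m
V = sqrt(mu/r) = 3452.0980 m/s
di = 22.86 deg = 0.3989823 rad
dV = 2*V*sin(di/2) = 2*3452.0980*sin(0.1994911)
dV = 1368.2086 m/s = 1.3682 km/s

1.3682 km/s


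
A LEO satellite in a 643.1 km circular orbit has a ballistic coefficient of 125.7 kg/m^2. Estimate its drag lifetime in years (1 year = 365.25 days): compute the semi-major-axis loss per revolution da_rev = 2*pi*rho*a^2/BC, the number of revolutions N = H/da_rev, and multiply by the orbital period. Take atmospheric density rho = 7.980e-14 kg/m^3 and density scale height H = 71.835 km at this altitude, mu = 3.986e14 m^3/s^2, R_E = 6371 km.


a = R_E + alt = 7014.1000 km = 7.0141e+06 m
da_rev = 2*pi*rho*a^2/BC = 2*pi*7.980e-14*(7.0141e+06)^2/125.7 = 0.196241741 m per revolution
N = H/da_rev = 71835.0000 m / 0.196241741 m = 366053.6211 revolutions
P = 2*pi*sqrt(a^3/mu) = 5846.1392 s
lifetime = N*P = 366053.6211 * 5846.1392 = 2.1400004e+09 s = 24768.5234 days
years = 24768.5234 / 365.25 = 67.8125 years

67.8125 years


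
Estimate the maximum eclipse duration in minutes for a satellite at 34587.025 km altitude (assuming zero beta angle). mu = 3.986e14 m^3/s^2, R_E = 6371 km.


r = 40958.0250 km
T = 1374.8917 min
Eclipse fraction = arcsin(R_E/r)/pi = arcsin(6371.0000/40958.0250)/pi
= arcsin(0.1555495)/pi = 0.04971481
Eclipse duration = 0.04971481 * 1374.8917 = 68.3525 min

68.3525 minutes


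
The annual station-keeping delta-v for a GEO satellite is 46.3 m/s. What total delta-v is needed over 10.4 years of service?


dV = rate * years = 46.3 * 10.4
dV = 481.5200 m/s

481.5200 m/s


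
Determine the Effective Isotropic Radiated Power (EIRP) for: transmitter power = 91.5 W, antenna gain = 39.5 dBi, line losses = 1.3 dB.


Pt = 91.5 W = 19.6142 dBW
EIRP = Pt_dBW + Gt - losses = 19.6142 + 39.5 - 1.3 = 57.8142 dBW

57.8142 dBW


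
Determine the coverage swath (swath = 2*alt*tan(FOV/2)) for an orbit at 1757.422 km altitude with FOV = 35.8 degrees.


FOV = 35.8 deg = 0.6248279 rad
swath = 2 * alt * tan(FOV/2) = 2 * 1757.422 * tan(0.3124139)
swath = 2 * 1757.422 * 0.3229912
swath = 1135.2637 km

1135.2637 km


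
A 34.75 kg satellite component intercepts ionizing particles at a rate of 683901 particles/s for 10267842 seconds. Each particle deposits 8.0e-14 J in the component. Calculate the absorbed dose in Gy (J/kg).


Total energy deposited = rate * time * E_per
  = 683901 * 10267842 * 8.0e-14 = 0.561775 J
Dose = E_total / mass = 0.561775 / 34.75
Dose = 0.01616619 Gy

0.0162 Gy


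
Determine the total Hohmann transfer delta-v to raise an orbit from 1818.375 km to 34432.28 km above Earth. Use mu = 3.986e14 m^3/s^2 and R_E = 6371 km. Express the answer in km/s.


r1 = 8189.3750 km = 8.189375e+06 m
r2 = 40803.2800 km = 4.080328e+07 m
dv1 = sqrt(mu/r1)*(sqrt(2*r2/(r1+r2)) - 1) = 2027.5091 m/s
dv2 = sqrt(mu/r2)*(1 - sqrt(2*r1/(r1+r2))) = 1318.3541 m/s
total dv = |dv1| + |dv2| = 2027.5091 + 1318.3541 = 3345.8631 m/s = 3.3459 km/s

3.3459 km/s


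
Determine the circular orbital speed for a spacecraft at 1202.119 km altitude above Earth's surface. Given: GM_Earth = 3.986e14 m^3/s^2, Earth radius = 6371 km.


r = R_E + alt = 6371.0 + 1202.119 = 7573.1190 km = 7.573119e+06 m
v = sqrt(mu/r) = sqrt(3.986e14 / 7.573119e+06) = 7254.8971 m/s = 7.2549 km/s

7.2549 km/s


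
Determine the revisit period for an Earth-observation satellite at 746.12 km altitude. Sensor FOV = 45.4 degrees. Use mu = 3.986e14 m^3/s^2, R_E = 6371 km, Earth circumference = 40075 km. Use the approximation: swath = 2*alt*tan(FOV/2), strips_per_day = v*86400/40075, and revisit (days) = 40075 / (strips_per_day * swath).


swath = 2*746.12*tan(0.3961897) = 624.2175 km
v = sqrt(mu/r) = 7483.7023 m/s = 7.4837 km/s
strips/day = v*86400/40075 = 7.4837*86400/40075 = 16.1345
coverage/day = strips * swath = 16.1345 * 624.2175 = 10071.4654 km
revisit = 40075 / 10071.4654 = 3.9791 days

3.9791 days


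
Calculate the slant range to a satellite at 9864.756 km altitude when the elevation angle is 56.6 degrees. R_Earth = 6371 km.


h = 9864.756 km, el = 56.6 deg
d = -R_E*sin(el) + sqrt((R_E*sin(el))^2 + 2*R_E*h + h^2)
d = -6371.0000*sin(0.9878564) + sqrt((6371.0000*0.8348479)^2 + 2*6371.0000*9864.756 + 9864.756^2)
d = 10533.6267 km

10533.6267 km


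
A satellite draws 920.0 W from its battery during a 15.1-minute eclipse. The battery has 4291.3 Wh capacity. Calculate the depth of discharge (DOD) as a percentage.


E_used = P * t / 60 = 920.0 * 15.1 / 60 = 231.5333 Wh
DOD = E_used / E_total * 100 = 231.5333 / 4291.3 * 100
DOD = 5.3954 %

5.3954 %


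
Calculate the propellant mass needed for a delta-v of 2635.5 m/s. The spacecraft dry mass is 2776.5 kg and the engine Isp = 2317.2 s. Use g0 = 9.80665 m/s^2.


ve = Isp * g0 = 2317.2 * 9.80665 = 22723.969380 m/s
mass ratio = exp(dv/ve) = exp(2635.5/22723.969380) = 1.12297213
m_prop = m_dry * (mr - 1) = 2776.5 * (1.12297213 - 1)
m_prop = 341.4321 kg

341.4321 kg


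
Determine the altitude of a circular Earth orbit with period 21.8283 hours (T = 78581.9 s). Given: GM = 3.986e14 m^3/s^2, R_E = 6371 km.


T = 78581.9 s
r = (mu*T^2/(4*pi^2))^(1/3) = (3.986e14 * 78581.9^2 / (4*pi^2))^(1/3)
r = 3.9652831e+07 m = 39652.8313 km
alt = r - R_E = 39652.8313 - 6371 = 33281.8313 km

33281.8313 km


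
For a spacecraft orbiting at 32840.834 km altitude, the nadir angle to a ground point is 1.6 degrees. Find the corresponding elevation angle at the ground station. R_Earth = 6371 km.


r = R_E + alt = 39211.8340 km
Law of sines in the satellite / Earth-center / ground-point triangle:
  sin(nadir)/R_E = sin(90 + el)/r  =>  cos(el) = (r/R_E)*sin(nadir)
cos(el) = (39211.8340 / 6371.0000) * sin(1.6 deg) = 0.1718504
el = arccos(0.1718504) = 80.1046 deg
(Earth-central angle = 90 - nadir - el = 8.2954 deg)

80.1046 degrees


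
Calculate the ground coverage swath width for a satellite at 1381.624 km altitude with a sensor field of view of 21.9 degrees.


FOV = 21.9 deg = 0.3822271 rad
swath = 2 * alt * tan(FOV/2) = 2 * 1381.624 * tan(0.1911136)
swath = 2 * 1381.624 * 0.1934748
swath = 534.6189 km

534.6189 km


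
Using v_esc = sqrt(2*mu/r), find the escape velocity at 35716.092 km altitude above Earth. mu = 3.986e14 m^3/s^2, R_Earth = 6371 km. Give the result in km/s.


r = 6371.0 + 35716.092 = 42087.0920 km = 4.2087092e+07 m
v_esc = sqrt(2*mu/r) = sqrt(2*3.986e14 / 4.2087092e+07)
v_esc = 4352.2034 m/s = 4.3522 km/s

4.3522 km/s


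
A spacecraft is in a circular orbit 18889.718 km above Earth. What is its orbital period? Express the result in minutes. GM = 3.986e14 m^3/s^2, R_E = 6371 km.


r = 25260.7180 km = 2.5260718e+07 m
T = 2*pi*sqrt(r^3/mu) = 2*pi*sqrt(1.6118962e+22 / 3.986e14)
T = 39955.7932 s = 665.9299 min

665.9299 minutes


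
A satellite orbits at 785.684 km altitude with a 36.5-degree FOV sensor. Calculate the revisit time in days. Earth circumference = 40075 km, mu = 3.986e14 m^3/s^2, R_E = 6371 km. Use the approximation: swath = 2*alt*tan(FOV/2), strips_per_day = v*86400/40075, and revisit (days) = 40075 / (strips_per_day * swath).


swath = 2*785.684*tan(0.3185226) = 518.1595 km
v = sqrt(mu/r) = 7462.9877 m/s = 7.4630 km/s
strips/day = v*86400/40075 = 7.4630*86400/40075 = 16.0899
coverage/day = strips * swath = 16.0899 * 518.1595 = 8337.1260 km
revisit = 40075 / 8337.1260 = 4.8068 days

4.8068 days


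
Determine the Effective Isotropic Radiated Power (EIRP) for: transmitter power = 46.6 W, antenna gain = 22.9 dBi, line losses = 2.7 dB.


Pt = 46.6 W = 16.6839 dBW
EIRP = Pt_dBW + Gt - losses = 16.6839 + 22.9 - 2.7 = 36.8839 dBW

36.8839 dBW


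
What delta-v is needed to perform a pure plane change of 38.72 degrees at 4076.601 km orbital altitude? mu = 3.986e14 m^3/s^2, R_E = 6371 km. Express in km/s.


r = 10447.6010 km = 1.0447601e+07 m
V = sqrt(mu/r) = 6176.7548 m/s
di = 38.72 deg = 0.6757915 rad
dV = 2*V*sin(di/2) = 2*6176.7548*sin(0.3378957)
dV = 4095.2200 m/s = 4.0952 km/s

4.0952 km/s


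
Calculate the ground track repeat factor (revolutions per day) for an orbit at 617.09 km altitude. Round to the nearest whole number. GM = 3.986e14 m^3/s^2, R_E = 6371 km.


r = 6.98809e+06 m
T = 2*pi*sqrt(r^3/mu) = 5813.6510 s = 96.8942 min
revs/day = 1440 / 96.8942 = 14.8616
Rounded: 15 revolutions per day

15 revolutions per day


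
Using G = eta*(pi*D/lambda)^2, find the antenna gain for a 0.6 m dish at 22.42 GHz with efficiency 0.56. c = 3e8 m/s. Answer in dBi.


lambda = c/f = 3e8 / 2.242e+10 = 0.01338091 m
G = eta*(pi*D/lambda)^2 = 0.56*(pi*0.6/0.01338091)^2
G = 11112.6844 (linear)
G = 10*log10(11112.6844) = 40.4582 dBi

40.4582 dBi


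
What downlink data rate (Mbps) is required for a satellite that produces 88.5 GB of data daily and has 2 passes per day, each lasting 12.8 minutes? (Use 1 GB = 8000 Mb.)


total contact time = 2 * 12.8 * 60 = 1536.0000 s
data = 88.5 GB = 708000.0000 Mb
rate = 708000.0000 / 1536.0000 = 460.9375 Mbps

460.9375 Mbps


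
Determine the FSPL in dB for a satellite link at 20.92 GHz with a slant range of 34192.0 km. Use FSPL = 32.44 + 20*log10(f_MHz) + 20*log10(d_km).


f = 20.92 GHz = 20920.0000 MHz
d = 34192.0 km
FSPL = 32.44 + 20*log10(20920.0000) + 20*log10(34192.0)
FSPL = 32.44 + 86.4112 + 90.6785
FSPL = 209.5297 dB

209.5297 dB


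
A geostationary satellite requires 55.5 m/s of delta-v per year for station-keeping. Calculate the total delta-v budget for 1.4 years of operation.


dV = rate * years = 55.5 * 1.4
dV = 77.7000 m/s

77.7000 m/s


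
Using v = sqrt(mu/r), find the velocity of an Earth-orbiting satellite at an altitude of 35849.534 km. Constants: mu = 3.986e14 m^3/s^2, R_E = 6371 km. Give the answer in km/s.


r = R_E + alt = 6371.0 + 35849.534 = 42220.5340 km = 4.2220534e+07 m
v = sqrt(mu/r) = sqrt(3.986e14 / 4.2220534e+07) = 3072.6054 m/s = 3.0726 km/s

3.0726 km/s


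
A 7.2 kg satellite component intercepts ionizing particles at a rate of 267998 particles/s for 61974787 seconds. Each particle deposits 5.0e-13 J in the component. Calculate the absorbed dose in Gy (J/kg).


Total energy deposited = rate * time * E_per
  = 267998 * 61974787 * 5.0e-13 = 8.3046 J
Dose = E_total / mass = 8.3046 / 7.2
Dose = 1.1534 Gy

1.1534 Gy


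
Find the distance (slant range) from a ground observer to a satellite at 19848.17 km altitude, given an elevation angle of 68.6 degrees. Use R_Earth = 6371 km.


h = 19848.17 km, el = 68.6 deg
d = -R_E*sin(el) + sqrt((R_E*sin(el))^2 + 2*R_E*h + h^2)
d = -6371.0000*sin(1.1973) + sqrt((6371.0000*0.9310558)^2 + 2*6371.0000*19848.17 + 19848.17^2)
d = 20184.1575 km

20184.1575 km


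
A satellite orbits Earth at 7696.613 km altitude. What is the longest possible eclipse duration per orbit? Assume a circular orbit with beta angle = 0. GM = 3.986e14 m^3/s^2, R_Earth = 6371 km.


r = 14067.6130 km
T = 276.7519 min
Eclipse fraction = arcsin(R_E/r)/pi = arcsin(6371.0000/14067.6130)/pi
= arcsin(0.4528842)/pi = 0.1496049
Eclipse duration = 0.1496049 * 276.7519 = 41.4034 min

41.4034 minutes


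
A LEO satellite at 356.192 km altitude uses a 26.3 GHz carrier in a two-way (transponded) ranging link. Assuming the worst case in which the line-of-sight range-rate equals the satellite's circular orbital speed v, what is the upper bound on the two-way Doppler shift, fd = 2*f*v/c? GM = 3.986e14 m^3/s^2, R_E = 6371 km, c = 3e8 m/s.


r = 6.727192e+06 m
v = sqrt(mu/r) = 7697.5361 m/s (worst-case radial velocity)
f = 26.3 GHz = 2.63e+10 Hz
fd = 2*f*v/c = 2*2.63e+10*7697.5361/3.0e+08
fd = 1.3496347e+06 Hz

1.3496e+06 Hz


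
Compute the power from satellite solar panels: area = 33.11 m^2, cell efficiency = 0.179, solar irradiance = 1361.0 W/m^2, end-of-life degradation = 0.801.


P = area * eta * S * degradation
P = 33.11 * 0.179 * 1361.0 * 0.801
P = 6461.0463 W

6461.0463 W


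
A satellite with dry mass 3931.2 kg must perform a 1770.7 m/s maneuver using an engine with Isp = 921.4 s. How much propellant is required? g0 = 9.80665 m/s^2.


ve = Isp * g0 = 921.4 * 9.80665 = 9035.847310 m/s
mass ratio = exp(dv/ve) = exp(1770.7/9035.847310) = 1.21648301
m_prop = m_dry * (mr - 1) = 3931.2 * (1.21648301 - 1)
m_prop = 851.0380 kg

851.0380 kg


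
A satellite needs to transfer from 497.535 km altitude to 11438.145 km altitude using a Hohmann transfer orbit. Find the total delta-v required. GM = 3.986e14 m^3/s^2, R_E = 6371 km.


r1 = 6868.5350 km = 6.868535e+06 m
r2 = 17809.1450 km = 1.7809145e+07 m
dv1 = sqrt(mu/r1)*(sqrt(2*r2/(r1+r2)) - 1) = 1534.1811 m/s
dv2 = sqrt(mu/r2)*(1 - sqrt(2*r1/(r1+r2))) = 1201.2022 m/s
total dv = |dv1| + |dv2| = 1534.1811 + 1201.2022 = 2735.3833 m/s = 2.7354 km/s

2.7354 km/s


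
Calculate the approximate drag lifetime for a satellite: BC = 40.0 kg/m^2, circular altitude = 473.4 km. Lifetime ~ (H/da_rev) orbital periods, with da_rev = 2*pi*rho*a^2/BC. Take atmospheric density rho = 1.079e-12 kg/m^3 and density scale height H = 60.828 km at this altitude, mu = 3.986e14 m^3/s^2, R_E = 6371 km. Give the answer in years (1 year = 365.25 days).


a = R_E + alt = 6844.4000 km = 6.8444e+06 m
da_rev = 2*pi*rho*a^2/BC = 2*pi*1.079e-12*(6.8444e+06)^2/40.0 = 7.939846 m per revolution
N = H/da_rev = 60828.0000 m / 7.939846 m = 7661.1056 revolutions
P = 2*pi*sqrt(a^3/mu) = 5635.2644 s
lifetime = N*P = 7661.1056 * 5635.2644 = 4.3172356e+07 s = 499.6800 days
years = 499.6800 / 365.25 = 1.3680 years

1.3680 years


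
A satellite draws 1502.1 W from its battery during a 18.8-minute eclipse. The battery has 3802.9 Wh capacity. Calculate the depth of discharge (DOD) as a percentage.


E_used = P * t / 60 = 1502.1 * 18.8 / 60 = 470.6580 Wh
DOD = E_used / E_total * 100 = 470.6580 / 3802.9 * 100
DOD = 12.3763 %

12.3763 %


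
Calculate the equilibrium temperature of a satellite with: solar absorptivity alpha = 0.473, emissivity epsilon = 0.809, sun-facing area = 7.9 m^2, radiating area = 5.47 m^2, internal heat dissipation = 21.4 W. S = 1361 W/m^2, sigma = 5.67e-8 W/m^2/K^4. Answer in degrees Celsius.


Numerator = alpha*S*A_sun + Q_int = 0.473*1361*7.9 + 21.4 = 5107.0487 W
Denominator = eps*sigma*A_rad = 0.809*5.67e-8*5.47 = 2.5091054e-07 W/K^4
T^4 = 2.0354062e+10 K^4
T = 377.7137 K = 104.5637 C

104.5637 degrees Celsius


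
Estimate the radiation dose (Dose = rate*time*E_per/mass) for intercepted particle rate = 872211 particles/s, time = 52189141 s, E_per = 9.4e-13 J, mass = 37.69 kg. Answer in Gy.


Total energy deposited = rate * time * E_per
  = 872211 * 52189141 * 9.4e-13 = 42.7887 J
Dose = E_total / mass = 42.7887 / 37.69
Dose = 1.1353 Gy

1.1353 Gy


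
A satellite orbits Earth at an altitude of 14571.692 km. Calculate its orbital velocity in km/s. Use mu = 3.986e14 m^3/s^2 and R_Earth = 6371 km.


r = R_E + alt = 6371.0 + 14571.692 = 20942.6920 km = 2.0942692e+07 m
v = sqrt(mu/r) = sqrt(3.986e14 / 2.0942692e+07) = 4362.6703 m/s = 4.3627 km/s

4.3627 km/s


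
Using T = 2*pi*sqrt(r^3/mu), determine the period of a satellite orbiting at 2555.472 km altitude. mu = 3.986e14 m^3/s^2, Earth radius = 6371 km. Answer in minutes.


r = 8926.4720 km = 8.926472e+06 m
T = 2*pi*sqrt(r^3/mu) = 2*pi*sqrt(7.1127827e+20 / 3.986e14)
T = 8393.2661 s = 139.8878 min

139.8878 minutes


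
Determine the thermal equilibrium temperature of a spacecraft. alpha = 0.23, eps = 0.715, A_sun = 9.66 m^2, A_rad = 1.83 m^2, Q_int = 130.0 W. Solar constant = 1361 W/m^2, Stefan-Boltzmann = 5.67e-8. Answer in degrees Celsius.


Numerator = alpha*S*A_sun + Q_int = 0.23*1361*9.66 + 130.0 = 3153.8698 W
Denominator = eps*sigma*A_rad = 0.715*5.67e-8*1.83 = 7.4189115e-08 W/K^4
T^4 = 4.251122e+10 K^4
T = 454.0732 K = 180.9232 C

180.9232 degrees Celsius


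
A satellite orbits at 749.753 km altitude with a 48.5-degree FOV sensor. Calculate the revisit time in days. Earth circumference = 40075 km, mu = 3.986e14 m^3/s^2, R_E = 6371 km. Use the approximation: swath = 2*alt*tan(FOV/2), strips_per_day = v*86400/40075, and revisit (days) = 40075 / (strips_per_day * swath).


swath = 2*749.753*tan(0.4232423) = 675.4782 km
v = sqrt(mu/r) = 7481.7930 m/s = 7.4818 km/s
strips/day = v*86400/40075 = 7.4818*86400/40075 = 16.1304
coverage/day = strips * swath = 16.1304 * 675.4782 = 10895.7526 km
revisit = 40075 / 10895.7526 = 3.6780 days

3.6780 days


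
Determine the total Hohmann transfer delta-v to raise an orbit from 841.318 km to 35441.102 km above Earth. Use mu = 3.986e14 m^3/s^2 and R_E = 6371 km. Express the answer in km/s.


r1 = 7212.3180 km = 7.212318e+06 m
r2 = 41812.1020 km = 4.1812102e+07 m
dv1 = sqrt(mu/r1)*(sqrt(2*r2/(r1+r2)) - 1) = 2275.2202 m/s
dv2 = sqrt(mu/r2)*(1 - sqrt(2*r1/(r1+r2))) = 1412.7725 m/s
total dv = |dv1| + |dv2| = 2275.2202 + 1412.7725 = 3687.9927 m/s = 3.6880 km/s

3.6880 km/s


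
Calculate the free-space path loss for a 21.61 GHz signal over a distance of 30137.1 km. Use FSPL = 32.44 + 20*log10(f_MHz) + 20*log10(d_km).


f = 21.61 GHz = 21610.0000 MHz
d = 30137.1 km
FSPL = 32.44 + 20*log10(21610.0000) + 20*log10(30137.1)
FSPL = 32.44 + 86.6931 + 89.5820
FSPL = 208.7151 dB

208.7151 dB


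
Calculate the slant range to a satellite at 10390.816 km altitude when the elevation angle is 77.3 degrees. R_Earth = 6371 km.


h = 10390.816 km, el = 77.3 deg
d = -R_E*sin(el) + sqrt((R_E*sin(el))^2 + 2*R_E*h + h^2)
d = -6371.0000*sin(1.3491) + sqrt((6371.0000*0.9755345)^2 + 2*6371.0000*10390.816 + 10390.816^2)
d = 10488.0632 km

10488.0632 km


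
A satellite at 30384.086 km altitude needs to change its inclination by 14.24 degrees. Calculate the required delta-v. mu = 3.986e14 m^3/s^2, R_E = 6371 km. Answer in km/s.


r = 36755.0860 km = 3.6755086e+07 m
V = sqrt(mu/r) = 3293.1380 m/s
di = 14.24 deg = 0.2485349 rad
dV = 2*V*sin(di/2) = 2*3293.1380*sin(0.1242674)
dV = 816.3548 m/s = 0.8163548 km/s

0.8164 km/s


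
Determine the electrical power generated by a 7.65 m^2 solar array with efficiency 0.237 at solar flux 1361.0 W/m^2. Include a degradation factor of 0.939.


P = area * eta * S * degradation
P = 7.65 * 0.237 * 1361.0 * 0.939
P = 2317.0398 W

2317.0398 W


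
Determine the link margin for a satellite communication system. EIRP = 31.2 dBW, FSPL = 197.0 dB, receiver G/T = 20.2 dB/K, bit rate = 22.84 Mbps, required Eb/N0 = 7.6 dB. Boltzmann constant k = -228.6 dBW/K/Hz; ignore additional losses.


C/N0 = EIRP - FSPL + G/T - k = 31.2 - 197.0 + 20.2 - (-228.6)
C/N0 = 83.0000 dB-Hz
R_b = 22.84 Mbps = 2.284e+07 bps -> 10*log10(R_b) = 73.5870 dB-Hz
Eb/N0 = C/N0 - 10*log10(R_b) = 83.0000 - 73.5870 = 9.4130 dB
Margin = Eb/N0 - Eb/N0_req = 9.4130 - 7.6 = 1.8130 dB (link closes)

1.8130 dB


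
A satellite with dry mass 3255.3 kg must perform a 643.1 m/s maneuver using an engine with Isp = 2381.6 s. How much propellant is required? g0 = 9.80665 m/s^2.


ve = Isp * g0 = 2381.6 * 9.80665 = 23355.517640 m/s
mass ratio = exp(dv/ve) = exp(643.1/23355.517640) = 1.02791785
m_prop = m_dry * (mr - 1) = 3255.3 * (1.02791785 - 1)
m_prop = 90.8810 kg

90.8810 kg


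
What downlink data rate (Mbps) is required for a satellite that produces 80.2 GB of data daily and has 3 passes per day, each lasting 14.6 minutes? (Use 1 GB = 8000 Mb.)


total contact time = 3 * 14.6 * 60 = 2628.0000 s
data = 80.2 GB = 641600.0000 Mb
rate = 641600.0000 / 2628.0000 = 244.1400 Mbps

244.1400 Mbps


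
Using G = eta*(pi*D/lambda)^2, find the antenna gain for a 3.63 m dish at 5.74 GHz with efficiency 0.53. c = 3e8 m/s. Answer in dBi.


lambda = c/f = 3e8 / 5.74e+09 = 0.05226481 m
G = eta*(pi*D/lambda)^2 = 0.53*(pi*3.63/0.05226481)^2
G = 25233.0728 (linear)
G = 10*log10(25233.0728) = 44.0197 dBi

44.0197 dBi


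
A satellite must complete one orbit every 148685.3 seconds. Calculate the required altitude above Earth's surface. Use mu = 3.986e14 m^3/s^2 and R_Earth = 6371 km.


T = 148685.3 s
r = (mu*T^2/(4*pi^2))^(1/3) = (3.986e14 * 148685.3^2 / (4*pi^2))^(1/3)
r = 6.0660298e+07 m = 60660.2983 km
alt = r - R_E = 60660.2983 - 6371 = 54289.2983 km

54289.2983 km


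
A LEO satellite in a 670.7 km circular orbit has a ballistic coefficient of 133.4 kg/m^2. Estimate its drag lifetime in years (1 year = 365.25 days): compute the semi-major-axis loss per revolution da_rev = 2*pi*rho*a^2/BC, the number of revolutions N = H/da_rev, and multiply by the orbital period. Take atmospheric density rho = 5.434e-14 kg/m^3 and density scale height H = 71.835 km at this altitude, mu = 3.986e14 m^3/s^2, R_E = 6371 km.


a = R_E + alt = 7041.7000 km = 7.0417e+06 m
da_rev = 2*pi*rho*a^2/BC = 2*pi*5.434e-14*(7.0417e+06)^2/133.4 = 0.126910838 m per revolution
N = H/da_rev = 71835.0000 m / 0.126910838 m = 566027.3100 revolutions
P = 2*pi*sqrt(a^3/mu) = 5880.6793 s
lifetime = N*P = 566027.3100 * 5880.6793 = 3.3286251e+09 s = 38525.7536 days
years = 38525.7536 / 365.25 = 105.4778 years

105.4778 years


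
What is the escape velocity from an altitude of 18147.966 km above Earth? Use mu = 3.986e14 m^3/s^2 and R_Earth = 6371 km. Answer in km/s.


r = 6371.0 + 18147.966 = 24518.9660 km = 2.4518966e+07 m
v_esc = sqrt(2*mu/r) = sqrt(2*3.986e14 / 2.4518966e+07)
v_esc = 5702.0703 m/s = 5.7021 km/s

5.7021 km/s


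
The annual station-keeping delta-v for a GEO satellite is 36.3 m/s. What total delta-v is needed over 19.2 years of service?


dV = rate * years = 36.3 * 19.2
dV = 696.9600 m/s

696.9600 m/s
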